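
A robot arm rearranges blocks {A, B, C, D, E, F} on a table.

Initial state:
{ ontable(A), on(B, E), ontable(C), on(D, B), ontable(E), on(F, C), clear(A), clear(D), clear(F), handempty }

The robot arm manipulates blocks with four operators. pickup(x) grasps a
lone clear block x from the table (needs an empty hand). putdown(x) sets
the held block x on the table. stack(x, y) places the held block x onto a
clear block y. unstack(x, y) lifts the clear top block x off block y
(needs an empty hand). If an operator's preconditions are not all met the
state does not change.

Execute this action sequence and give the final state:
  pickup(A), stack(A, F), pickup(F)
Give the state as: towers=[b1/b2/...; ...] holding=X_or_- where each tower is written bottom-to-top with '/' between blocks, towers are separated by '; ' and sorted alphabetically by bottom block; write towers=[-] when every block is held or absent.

towers=[C/F/A; E/B/D] holding=-

step 1 (pickup(A)): towers=[C/F; E/B/D] holding=A
step 2 (stack(A, F)): towers=[C/F/A; E/B/D] holding=-
step 3 (pickup(F)) [no-op]: towers=[C/F/A; E/B/D] holding=-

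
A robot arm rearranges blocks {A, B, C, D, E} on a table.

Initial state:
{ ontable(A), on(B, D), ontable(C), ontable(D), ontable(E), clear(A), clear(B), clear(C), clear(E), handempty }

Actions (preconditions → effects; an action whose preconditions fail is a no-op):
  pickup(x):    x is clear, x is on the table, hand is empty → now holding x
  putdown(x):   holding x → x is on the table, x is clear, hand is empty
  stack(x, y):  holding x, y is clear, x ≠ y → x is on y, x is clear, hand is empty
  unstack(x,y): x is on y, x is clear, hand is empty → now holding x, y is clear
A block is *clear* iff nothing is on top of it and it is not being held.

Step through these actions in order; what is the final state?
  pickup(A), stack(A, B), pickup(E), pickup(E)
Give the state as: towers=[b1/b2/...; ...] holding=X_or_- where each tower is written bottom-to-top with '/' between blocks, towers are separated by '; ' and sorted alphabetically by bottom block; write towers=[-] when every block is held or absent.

towers=[C; D/B/A] holding=E

step 1 (pickup(A)): towers=[C; D/B; E] holding=A
step 2 (stack(A, B)): towers=[C; D/B/A; E] holding=-
step 3 (pickup(E)): towers=[C; D/B/A] holding=E
step 4 (pickup(E)) [no-op]: towers=[C; D/B/A] holding=E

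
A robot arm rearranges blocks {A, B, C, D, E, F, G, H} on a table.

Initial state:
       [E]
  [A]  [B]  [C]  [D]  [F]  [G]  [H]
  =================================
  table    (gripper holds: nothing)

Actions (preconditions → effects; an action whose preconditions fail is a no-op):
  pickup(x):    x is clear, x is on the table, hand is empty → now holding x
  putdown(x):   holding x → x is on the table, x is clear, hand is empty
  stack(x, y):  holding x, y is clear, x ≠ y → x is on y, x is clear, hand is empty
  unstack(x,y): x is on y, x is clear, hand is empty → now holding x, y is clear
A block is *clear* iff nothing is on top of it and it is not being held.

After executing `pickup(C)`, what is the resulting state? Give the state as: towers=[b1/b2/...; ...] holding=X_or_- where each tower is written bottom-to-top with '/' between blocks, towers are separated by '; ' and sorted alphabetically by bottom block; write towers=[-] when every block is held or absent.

towers=[A; B/E; D; F; G; H] holding=C

before: towers=[A; B/E; C; D; F; G; H] holding=-
pre[pickup(C)]: clear(C) yes, ontable(C) yes, handempty yes
all met → apply pickup(C)
after:  towers=[A; B/E; D; F; G; H] holding=C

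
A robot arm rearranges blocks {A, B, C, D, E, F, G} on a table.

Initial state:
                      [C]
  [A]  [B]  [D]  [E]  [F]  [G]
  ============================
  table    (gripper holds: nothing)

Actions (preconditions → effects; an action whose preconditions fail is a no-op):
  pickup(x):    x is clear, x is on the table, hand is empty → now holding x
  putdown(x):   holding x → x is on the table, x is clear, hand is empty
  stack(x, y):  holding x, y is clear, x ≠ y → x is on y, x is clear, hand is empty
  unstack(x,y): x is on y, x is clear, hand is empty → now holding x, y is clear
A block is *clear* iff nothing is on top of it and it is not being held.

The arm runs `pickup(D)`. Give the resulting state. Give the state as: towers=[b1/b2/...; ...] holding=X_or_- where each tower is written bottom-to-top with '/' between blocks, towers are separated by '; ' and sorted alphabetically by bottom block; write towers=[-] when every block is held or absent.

before: towers=[A; B; D; E; F/C; G] holding=-
pre[pickup(D)]: clear(D) ✓, ontable(D) ✓, handempty ✓
all met → apply pickup(D)
after:  towers=[A; B; E; F/C; G] holding=D

towers=[A; B; E; F/C; G] holding=D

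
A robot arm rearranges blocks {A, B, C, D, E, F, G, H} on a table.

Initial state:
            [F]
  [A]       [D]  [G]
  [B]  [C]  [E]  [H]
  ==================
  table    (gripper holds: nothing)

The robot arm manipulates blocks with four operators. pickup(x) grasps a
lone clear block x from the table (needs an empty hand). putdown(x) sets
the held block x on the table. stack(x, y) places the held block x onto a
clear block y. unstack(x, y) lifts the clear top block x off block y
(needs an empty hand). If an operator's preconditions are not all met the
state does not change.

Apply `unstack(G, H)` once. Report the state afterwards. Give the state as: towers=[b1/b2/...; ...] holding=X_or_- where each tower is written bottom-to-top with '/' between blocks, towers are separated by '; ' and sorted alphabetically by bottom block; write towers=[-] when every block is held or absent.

before: towers=[B/A; C; E/D/F; H/G] holding=-
pre[unstack(G, H)]: on(G,H) yes, clear(G) yes, handempty yes
all met → apply unstack(G, H)
after:  towers=[B/A; C; E/D/F; H] holding=G

towers=[B/A; C; E/D/F; H] holding=G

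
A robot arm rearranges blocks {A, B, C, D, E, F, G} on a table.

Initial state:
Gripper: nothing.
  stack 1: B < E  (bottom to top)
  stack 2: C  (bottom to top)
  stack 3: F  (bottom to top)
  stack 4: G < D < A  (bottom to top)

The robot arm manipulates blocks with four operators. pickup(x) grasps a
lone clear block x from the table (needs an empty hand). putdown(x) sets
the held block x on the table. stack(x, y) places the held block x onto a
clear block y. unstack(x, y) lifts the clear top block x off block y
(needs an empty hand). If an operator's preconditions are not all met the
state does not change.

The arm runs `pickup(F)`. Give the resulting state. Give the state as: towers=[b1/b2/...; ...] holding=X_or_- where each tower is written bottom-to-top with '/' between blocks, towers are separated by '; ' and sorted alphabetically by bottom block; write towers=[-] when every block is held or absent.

before: towers=[B/E; C; F; G/D/A] holding=-
pre[pickup(F)]: clear(F) yes, ontable(F) yes, handempty yes
all met → apply pickup(F)
after:  towers=[B/E; C; G/D/A] holding=F

towers=[B/E; C; G/D/A] holding=F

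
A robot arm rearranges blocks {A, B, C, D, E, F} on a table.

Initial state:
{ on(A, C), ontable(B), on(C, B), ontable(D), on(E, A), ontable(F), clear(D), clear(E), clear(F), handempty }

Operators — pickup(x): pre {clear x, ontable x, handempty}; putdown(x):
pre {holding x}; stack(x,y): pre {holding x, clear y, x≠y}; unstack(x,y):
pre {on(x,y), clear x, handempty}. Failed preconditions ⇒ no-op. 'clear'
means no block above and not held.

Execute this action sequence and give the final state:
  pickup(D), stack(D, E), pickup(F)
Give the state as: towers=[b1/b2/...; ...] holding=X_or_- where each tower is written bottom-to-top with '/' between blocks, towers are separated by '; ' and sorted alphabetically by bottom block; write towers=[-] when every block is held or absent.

towers=[B/C/A/E/D] holding=F

step 1 (pickup(D)): towers=[B/C/A/E; F] holding=D
step 2 (stack(D, E)): towers=[B/C/A/E/D; F] holding=-
step 3 (pickup(F)): towers=[B/C/A/E/D] holding=F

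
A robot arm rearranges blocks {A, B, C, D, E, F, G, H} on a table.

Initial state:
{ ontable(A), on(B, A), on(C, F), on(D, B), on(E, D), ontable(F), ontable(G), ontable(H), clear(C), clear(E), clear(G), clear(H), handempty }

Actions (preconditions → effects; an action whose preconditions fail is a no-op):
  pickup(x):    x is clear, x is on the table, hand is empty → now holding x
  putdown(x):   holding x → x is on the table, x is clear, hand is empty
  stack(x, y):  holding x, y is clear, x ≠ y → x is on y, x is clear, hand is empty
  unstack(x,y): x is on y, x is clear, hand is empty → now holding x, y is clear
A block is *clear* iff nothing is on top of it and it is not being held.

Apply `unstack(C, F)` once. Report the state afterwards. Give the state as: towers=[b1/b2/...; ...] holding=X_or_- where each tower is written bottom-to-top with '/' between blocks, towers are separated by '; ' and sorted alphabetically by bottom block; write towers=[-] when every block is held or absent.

towers=[A/B/D/E; F; G; H] holding=C

before: towers=[A/B/D/E; F/C; G; H] holding=-
pre[unstack(C, F)]: on(C,F) yes, clear(C) yes, handempty yes
all met → apply unstack(C, F)
after:  towers=[A/B/D/E; F; G; H] holding=C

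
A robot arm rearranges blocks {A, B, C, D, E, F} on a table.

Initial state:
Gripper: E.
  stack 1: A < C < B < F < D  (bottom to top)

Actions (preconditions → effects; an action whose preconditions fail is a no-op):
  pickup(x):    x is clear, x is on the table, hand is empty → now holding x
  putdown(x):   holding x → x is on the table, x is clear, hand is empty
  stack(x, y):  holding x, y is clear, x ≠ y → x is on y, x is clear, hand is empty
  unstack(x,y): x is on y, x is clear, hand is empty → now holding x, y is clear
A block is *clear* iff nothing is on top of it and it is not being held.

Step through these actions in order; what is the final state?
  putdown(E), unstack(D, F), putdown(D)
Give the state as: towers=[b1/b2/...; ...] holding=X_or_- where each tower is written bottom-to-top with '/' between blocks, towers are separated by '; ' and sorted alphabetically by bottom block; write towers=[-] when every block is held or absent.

step 1 (putdown(E)): towers=[A/C/B/F/D; E] holding=-
step 2 (unstack(D, F)): towers=[A/C/B/F; E] holding=D
step 3 (putdown(D)): towers=[A/C/B/F; D; E] holding=-

towers=[A/C/B/F; D; E] holding=-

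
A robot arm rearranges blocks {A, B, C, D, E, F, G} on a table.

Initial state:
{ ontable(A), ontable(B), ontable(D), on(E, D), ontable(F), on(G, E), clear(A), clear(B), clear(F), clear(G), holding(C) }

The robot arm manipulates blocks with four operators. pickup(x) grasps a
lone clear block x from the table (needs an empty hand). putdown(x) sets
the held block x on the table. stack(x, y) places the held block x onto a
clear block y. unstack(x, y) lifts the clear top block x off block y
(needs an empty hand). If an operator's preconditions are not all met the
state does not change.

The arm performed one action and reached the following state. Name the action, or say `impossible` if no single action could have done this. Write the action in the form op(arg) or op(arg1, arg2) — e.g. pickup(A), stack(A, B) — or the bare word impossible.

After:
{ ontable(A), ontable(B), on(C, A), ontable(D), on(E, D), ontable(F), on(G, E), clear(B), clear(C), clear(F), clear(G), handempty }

target: towers=[A/C; B; D/E/G; F] holding=-
        putdown(C) → towers=[A; B; C; D/E/G; F] holding=-
       stack(C, B) → towers=[A; B/C; D/E/G; F] holding=-
       stack(C, F) → towers=[A; B; D/E/G; F/C] holding=-
       stack(C, G) → towers=[A; B; D/E/G/C; F] holding=-
       stack(C, A) → towers=[A/C; B; D/E/G; F] holding=-  ← match

stack(C, A)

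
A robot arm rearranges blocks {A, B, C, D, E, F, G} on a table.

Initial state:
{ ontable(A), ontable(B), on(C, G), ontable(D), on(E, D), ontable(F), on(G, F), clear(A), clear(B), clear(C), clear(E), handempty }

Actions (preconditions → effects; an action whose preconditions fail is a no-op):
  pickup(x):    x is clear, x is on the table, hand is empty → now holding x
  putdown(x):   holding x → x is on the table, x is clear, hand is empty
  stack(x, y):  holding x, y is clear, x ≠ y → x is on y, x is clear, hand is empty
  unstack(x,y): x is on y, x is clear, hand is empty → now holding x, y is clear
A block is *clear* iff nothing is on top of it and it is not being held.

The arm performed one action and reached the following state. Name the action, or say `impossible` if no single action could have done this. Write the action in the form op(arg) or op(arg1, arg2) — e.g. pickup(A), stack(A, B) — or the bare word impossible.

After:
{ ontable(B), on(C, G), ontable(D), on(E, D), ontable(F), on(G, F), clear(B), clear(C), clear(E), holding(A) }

target: towers=[B; D/E; F/G/C] holding=A
         pickup(B) → towers=[A; D/E; F/G/C] holding=B
         pickup(A) → towers=[B; D/E; F/G/C] holding=A  ← match
     unstack(E, D) → towers=[A; B; D; F/G/C] holding=E
     unstack(C, G) → towers=[A; B; D/E; F/G] holding=C

pickup(A)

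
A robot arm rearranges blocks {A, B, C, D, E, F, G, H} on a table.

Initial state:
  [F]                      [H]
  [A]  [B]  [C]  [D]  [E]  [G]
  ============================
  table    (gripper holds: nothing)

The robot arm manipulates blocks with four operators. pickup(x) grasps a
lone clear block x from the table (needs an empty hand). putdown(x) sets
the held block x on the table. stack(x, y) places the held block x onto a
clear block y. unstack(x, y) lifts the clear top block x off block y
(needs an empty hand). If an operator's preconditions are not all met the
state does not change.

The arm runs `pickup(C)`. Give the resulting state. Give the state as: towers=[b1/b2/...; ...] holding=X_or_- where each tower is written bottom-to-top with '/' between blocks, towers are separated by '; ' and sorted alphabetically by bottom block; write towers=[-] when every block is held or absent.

before: towers=[A/F; B; C; D; E; G/H] holding=-
pre[pickup(C)]: clear(C) yes, ontable(C) yes, handempty yes
all met → apply pickup(C)
after:  towers=[A/F; B; D; E; G/H] holding=C

towers=[A/F; B; D; E; G/H] holding=C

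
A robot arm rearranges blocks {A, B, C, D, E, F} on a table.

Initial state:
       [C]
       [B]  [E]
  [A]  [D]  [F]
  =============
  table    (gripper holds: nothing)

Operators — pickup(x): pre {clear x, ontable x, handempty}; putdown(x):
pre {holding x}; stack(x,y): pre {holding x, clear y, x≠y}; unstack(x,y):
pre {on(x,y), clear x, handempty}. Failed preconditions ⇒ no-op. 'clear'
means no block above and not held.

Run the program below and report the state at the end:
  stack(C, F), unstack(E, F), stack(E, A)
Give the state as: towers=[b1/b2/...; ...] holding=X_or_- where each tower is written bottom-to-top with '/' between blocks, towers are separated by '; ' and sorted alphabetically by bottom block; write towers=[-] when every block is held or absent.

towers=[A/E; D/B/C; F] holding=-

step 1 (stack(C, F)) [no-op]: towers=[A; D/B/C; F/E] holding=-
step 2 (unstack(E, F)): towers=[A; D/B/C; F] holding=E
step 3 (stack(E, A)): towers=[A/E; D/B/C; F] holding=-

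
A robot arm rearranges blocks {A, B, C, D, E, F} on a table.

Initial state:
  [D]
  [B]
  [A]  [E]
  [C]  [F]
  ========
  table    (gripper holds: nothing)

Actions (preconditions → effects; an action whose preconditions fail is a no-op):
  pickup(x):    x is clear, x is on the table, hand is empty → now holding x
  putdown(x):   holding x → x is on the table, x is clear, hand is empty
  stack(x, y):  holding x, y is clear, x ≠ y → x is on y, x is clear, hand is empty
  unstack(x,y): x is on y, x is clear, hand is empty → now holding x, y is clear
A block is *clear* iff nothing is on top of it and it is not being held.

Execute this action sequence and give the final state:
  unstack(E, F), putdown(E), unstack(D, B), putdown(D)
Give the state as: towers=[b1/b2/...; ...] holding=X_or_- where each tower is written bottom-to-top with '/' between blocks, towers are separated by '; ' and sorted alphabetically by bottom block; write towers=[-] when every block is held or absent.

towers=[C/A/B; D; E; F] holding=-

step 1 (unstack(E, F)): towers=[C/A/B/D; F] holding=E
step 2 (putdown(E)): towers=[C/A/B/D; E; F] holding=-
step 3 (unstack(D, B)): towers=[C/A/B; E; F] holding=D
step 4 (putdown(D)): towers=[C/A/B; D; E; F] holding=-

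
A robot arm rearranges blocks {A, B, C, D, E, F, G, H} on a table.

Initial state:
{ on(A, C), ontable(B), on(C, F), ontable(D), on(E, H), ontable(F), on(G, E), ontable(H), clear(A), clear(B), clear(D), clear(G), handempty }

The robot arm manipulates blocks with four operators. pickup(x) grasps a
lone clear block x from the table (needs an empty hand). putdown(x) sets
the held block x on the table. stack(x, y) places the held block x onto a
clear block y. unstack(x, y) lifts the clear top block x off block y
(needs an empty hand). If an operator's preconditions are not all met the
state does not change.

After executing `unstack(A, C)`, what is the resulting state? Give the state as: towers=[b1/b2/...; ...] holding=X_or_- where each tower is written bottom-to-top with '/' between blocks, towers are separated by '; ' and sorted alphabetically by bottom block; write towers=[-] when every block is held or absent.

before: towers=[B; D; F/C/A; H/E/G] holding=-
pre[unstack(A, C)]: on(A,C) ok, clear(A) ok, handempty ok
all met → apply unstack(A, C)
after:  towers=[B; D; F/C; H/E/G] holding=A

towers=[B; D; F/C; H/E/G] holding=A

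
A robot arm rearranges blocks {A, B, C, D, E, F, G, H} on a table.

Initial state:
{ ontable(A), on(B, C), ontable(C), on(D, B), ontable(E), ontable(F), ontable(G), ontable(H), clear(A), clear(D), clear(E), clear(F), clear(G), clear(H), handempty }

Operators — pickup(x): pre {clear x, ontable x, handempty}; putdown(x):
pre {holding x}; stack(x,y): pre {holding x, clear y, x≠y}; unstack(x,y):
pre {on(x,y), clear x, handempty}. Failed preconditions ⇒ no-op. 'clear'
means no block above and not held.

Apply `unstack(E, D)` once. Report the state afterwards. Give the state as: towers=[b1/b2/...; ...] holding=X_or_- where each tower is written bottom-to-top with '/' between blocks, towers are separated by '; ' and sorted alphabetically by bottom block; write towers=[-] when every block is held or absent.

towers=[A; C/B/D; E; F; G; H] holding=-

before: towers=[A; C/B/D; E; F; G; H] holding=-
pre[unstack(E, D)]: on(E,D) no, clear(E) yes, handempty yes
on(E,D) unmet → unstack(E, D) is a no-op
after:  towers=[A; C/B/D; E; F; G; H] holding=-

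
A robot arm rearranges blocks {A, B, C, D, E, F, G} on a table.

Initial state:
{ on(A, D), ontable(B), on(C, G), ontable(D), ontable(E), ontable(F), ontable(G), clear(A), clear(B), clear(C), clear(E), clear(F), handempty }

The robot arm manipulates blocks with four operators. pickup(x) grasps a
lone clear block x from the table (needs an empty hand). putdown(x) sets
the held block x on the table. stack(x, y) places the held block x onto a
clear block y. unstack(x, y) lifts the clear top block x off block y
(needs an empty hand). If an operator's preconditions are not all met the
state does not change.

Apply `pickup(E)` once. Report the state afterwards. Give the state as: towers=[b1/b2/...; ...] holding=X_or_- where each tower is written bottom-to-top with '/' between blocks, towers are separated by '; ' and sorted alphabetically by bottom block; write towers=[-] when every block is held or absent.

before: towers=[B; D/A; E; F; G/C] holding=-
pre[pickup(E)]: clear(E) yes, ontable(E) yes, handempty yes
all met → apply pickup(E)
after:  towers=[B; D/A; F; G/C] holding=E

towers=[B; D/A; F; G/C] holding=E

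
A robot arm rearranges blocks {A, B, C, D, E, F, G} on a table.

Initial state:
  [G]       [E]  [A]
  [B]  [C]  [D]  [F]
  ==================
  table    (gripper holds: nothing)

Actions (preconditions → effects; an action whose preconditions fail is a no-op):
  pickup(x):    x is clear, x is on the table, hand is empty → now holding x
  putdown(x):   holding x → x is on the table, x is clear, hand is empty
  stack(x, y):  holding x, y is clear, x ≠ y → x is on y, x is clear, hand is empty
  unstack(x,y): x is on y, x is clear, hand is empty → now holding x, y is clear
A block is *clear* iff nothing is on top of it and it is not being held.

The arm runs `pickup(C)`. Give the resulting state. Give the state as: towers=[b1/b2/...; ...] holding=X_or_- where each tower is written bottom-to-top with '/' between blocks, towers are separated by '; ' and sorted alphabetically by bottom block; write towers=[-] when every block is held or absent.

before: towers=[B/G; C; D/E; F/A] holding=-
pre[pickup(C)]: clear(C) ok, ontable(C) ok, handempty ok
all met → apply pickup(C)
after:  towers=[B/G; D/E; F/A] holding=C

towers=[B/G; D/E; F/A] holding=C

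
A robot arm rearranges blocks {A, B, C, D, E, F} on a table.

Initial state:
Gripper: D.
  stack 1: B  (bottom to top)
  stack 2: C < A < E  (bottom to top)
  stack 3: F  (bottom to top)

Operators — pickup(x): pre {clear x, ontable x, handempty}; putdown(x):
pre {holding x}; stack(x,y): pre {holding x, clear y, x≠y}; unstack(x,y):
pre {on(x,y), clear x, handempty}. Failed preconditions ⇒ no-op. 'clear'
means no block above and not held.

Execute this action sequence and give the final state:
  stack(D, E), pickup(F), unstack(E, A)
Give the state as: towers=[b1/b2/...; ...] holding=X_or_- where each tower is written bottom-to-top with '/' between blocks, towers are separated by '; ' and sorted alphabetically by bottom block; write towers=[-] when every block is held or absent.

towers=[B; C/A/E/D] holding=F

step 1 (stack(D, E)): towers=[B; C/A/E/D; F] holding=-
step 2 (pickup(F)): towers=[B; C/A/E/D] holding=F
step 3 (unstack(E, A)) [no-op]: towers=[B; C/A/E/D] holding=F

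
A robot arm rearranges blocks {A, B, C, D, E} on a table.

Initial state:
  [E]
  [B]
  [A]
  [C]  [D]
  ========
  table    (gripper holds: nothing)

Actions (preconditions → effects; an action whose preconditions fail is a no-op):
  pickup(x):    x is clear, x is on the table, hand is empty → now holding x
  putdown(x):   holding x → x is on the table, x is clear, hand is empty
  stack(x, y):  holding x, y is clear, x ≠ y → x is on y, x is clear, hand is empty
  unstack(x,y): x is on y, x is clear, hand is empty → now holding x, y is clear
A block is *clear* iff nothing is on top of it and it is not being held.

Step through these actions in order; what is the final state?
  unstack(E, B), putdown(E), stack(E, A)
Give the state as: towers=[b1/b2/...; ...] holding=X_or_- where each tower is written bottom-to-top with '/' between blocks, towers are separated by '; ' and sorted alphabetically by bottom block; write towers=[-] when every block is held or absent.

step 1 (unstack(E, B)): towers=[C/A/B; D] holding=E
step 2 (putdown(E)): towers=[C/A/B; D; E] holding=-
step 3 (stack(E, A)) [no-op]: towers=[C/A/B; D; E] holding=-

towers=[C/A/B; D; E] holding=-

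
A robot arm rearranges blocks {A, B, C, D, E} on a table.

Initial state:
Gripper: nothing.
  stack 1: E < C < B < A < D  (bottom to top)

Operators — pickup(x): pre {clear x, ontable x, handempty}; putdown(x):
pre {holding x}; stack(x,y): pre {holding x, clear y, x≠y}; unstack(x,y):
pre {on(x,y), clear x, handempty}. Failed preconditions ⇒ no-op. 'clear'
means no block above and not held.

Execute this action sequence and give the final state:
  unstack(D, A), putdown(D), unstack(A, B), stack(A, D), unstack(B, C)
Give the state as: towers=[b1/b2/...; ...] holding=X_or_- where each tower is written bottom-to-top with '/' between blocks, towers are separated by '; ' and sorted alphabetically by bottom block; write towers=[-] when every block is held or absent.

step 1 (unstack(D, A)): towers=[E/C/B/A] holding=D
step 2 (putdown(D)): towers=[D; E/C/B/A] holding=-
step 3 (unstack(A, B)): towers=[D; E/C/B] holding=A
step 4 (stack(A, D)): towers=[D/A; E/C/B] holding=-
step 5 (unstack(B, C)): towers=[D/A; E/C] holding=B

towers=[D/A; E/C] holding=B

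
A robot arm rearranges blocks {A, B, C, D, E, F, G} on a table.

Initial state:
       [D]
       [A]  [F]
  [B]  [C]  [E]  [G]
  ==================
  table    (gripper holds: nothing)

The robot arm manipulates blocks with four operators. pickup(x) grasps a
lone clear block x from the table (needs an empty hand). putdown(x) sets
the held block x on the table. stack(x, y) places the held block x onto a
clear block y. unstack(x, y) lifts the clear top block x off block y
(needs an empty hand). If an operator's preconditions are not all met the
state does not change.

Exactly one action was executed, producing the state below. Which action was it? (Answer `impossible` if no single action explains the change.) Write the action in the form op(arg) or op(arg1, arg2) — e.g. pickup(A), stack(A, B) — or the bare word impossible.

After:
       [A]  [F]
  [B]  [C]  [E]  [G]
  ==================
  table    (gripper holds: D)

target: towers=[B; C/A; E/F; G] holding=D
         pickup(B) → towers=[C/A/D; E/F; G] holding=B
     unstack(F, E) → towers=[B; C/A/D; E; G] holding=F
         pickup(G) → towers=[B; C/A/D; E/F] holding=G
     unstack(D, A) → towers=[B; C/A; E/F; G] holding=D  ← match

unstack(D, A)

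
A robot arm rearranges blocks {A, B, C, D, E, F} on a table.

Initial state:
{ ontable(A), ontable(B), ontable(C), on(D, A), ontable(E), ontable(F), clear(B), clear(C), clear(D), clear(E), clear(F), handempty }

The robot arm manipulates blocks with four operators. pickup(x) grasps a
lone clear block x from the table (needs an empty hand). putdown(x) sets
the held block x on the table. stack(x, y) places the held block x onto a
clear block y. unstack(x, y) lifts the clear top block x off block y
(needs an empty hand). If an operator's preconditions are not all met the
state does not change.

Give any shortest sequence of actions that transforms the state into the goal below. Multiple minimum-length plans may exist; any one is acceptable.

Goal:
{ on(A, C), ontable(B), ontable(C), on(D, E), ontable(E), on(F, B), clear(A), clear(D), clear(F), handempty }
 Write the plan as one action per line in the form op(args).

pickup(F)
stack(F, B)
unstack(D, A)
stack(D, E)
pickup(A)
stack(A, C)

step 1 (pickup(F)): towers=[A/D; B; C; E] holding=F
step 2 (stack(F, B)): towers=[A/D; B/F; C; E] holding=-
step 3 (unstack(D, A)): towers=[A; B/F; C; E] holding=D
step 4 (stack(D, E)): towers=[A; B/F; C; E/D] holding=-
step 5 (pickup(A)): towers=[B/F; C; E/D] holding=A
step 6 (stack(A, C)): towers=[B/F; C/A; E/D] holding=-
goal check: towers=[B/F; C/A; E/D] holding=- — reached (length 6, optimal by BFS)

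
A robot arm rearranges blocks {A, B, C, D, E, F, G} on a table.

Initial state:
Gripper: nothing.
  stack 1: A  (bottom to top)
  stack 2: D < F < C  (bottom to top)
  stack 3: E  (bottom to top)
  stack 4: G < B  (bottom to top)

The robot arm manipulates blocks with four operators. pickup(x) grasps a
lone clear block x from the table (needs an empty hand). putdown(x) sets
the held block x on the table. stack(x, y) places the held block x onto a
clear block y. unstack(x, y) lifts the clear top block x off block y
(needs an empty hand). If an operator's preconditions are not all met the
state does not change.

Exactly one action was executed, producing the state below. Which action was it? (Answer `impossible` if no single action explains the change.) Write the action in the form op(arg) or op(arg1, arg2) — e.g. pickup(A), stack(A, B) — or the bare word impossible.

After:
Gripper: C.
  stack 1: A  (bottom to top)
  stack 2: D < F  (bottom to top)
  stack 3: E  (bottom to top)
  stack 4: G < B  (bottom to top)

target: towers=[A; D/F; E; G/B] holding=C
     unstack(B, G) → towers=[A; D/F/C; E; G] holding=B
         pickup(A) → towers=[D/F/C; E; G/B] holding=A
         pickup(E) → towers=[A; D/F/C; G/B] holding=E
     unstack(C, F) → towers=[A; D/F; E; G/B] holding=C  ← match

unstack(C, F)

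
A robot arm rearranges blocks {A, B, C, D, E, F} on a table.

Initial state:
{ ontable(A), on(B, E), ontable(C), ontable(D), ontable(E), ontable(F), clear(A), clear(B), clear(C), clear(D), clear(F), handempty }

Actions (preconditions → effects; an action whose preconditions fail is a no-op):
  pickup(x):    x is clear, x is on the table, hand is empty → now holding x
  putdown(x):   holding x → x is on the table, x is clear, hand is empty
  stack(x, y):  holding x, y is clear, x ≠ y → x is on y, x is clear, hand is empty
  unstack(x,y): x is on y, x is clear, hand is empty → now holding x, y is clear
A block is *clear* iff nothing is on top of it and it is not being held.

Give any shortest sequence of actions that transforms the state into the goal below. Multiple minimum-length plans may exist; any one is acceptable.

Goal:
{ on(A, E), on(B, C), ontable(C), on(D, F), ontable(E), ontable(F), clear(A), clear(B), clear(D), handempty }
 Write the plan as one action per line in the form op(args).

unstack(B, E)
stack(B, C)
pickup(D)
stack(D, F)
pickup(A)
stack(A, E)

step 1 (unstack(B, E)): towers=[A; C; D; E; F] holding=B
step 2 (stack(B, C)): towers=[A; C/B; D; E; F] holding=-
step 3 (pickup(D)): towers=[A; C/B; E; F] holding=D
step 4 (stack(D, F)): towers=[A; C/B; E; F/D] holding=-
step 5 (pickup(A)): towers=[C/B; E; F/D] holding=A
step 6 (stack(A, E)): towers=[C/B; E/A; F/D] holding=-
goal check: towers=[C/B; E/A; F/D] holding=- — reached (length 6, optimal by BFS)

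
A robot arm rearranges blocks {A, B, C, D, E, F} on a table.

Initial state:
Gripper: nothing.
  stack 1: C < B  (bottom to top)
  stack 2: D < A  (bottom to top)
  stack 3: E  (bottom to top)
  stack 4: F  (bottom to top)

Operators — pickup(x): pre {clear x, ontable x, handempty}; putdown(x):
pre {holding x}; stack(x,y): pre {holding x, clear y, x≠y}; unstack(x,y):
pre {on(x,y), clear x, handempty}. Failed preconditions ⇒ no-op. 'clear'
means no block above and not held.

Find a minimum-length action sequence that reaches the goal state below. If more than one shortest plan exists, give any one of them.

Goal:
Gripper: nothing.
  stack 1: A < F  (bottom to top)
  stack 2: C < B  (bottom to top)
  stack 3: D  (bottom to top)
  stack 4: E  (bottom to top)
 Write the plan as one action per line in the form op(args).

unstack(A, D)
putdown(A)
pickup(F)
stack(F, A)

step 1 (unstack(A, D)): towers=[C/B; D; E; F] holding=A
step 2 (putdown(A)): towers=[A; C/B; D; E; F] holding=-
step 3 (pickup(F)): towers=[A; C/B; D; E] holding=F
step 4 (stack(F, A)): towers=[A/F; C/B; D; E] holding=-
goal check: towers=[A/F; C/B; D; E] holding=- — reached (length 4, optimal by BFS)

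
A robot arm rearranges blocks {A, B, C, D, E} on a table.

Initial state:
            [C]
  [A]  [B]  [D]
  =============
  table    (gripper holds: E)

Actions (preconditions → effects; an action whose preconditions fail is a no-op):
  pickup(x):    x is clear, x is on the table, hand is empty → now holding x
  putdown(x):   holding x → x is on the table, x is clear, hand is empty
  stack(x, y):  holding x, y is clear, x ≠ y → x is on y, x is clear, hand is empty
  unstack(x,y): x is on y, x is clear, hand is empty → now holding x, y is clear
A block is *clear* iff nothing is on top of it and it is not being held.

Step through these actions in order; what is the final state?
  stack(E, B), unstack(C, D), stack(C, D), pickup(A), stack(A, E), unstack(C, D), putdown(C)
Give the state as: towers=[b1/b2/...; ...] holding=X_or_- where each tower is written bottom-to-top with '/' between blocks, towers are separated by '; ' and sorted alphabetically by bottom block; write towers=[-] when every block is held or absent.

step 1 (stack(E, B)): towers=[A; B/E; D/C] holding=-
step 2 (unstack(C, D)): towers=[A; B/E; D] holding=C
step 3 (stack(C, D)): towers=[A; B/E; D/C] holding=-
step 4 (pickup(A)): towers=[B/E; D/C] holding=A
step 5 (stack(A, E)): towers=[B/E/A; D/C] holding=-
step 6 (unstack(C, D)): towers=[B/E/A; D] holding=C
step 7 (putdown(C)): towers=[B/E/A; C; D] holding=-

towers=[B/E/A; C; D] holding=-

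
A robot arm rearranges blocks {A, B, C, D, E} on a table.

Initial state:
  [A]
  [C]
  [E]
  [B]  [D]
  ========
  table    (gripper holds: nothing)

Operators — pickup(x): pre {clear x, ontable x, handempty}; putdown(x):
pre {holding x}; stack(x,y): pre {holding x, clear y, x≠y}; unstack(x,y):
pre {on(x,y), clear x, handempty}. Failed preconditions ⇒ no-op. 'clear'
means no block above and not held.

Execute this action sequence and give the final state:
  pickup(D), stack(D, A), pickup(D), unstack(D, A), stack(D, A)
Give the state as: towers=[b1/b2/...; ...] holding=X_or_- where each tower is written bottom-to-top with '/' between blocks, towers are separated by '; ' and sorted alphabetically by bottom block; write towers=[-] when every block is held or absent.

towers=[B/E/C/A/D] holding=-

step 1 (pickup(D)): towers=[B/E/C/A] holding=D
step 2 (stack(D, A)): towers=[B/E/C/A/D] holding=-
step 3 (pickup(D)) [no-op]: towers=[B/E/C/A/D] holding=-
step 4 (unstack(D, A)): towers=[B/E/C/A] holding=D
step 5 (stack(D, A)): towers=[B/E/C/A/D] holding=-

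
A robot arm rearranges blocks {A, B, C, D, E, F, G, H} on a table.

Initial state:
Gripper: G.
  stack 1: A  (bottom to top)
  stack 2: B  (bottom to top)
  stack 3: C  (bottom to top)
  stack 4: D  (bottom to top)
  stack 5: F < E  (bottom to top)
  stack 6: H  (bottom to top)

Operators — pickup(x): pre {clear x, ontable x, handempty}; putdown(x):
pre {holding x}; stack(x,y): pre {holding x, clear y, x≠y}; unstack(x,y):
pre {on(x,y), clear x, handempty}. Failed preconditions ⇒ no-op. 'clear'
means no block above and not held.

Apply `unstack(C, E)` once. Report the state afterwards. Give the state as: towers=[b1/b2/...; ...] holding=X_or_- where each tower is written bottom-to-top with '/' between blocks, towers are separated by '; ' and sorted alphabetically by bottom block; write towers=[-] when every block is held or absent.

before: towers=[A; B; C; D; F/E; H] holding=G
pre[unstack(C, E)]: on(C,E) ✗, clear(C) ✓, handempty ✗
on(C,E), handempty unmet → unstack(C, E) is a no-op
after:  towers=[A; B; C; D; F/E; H] holding=G

towers=[A; B; C; D; F/E; H] holding=G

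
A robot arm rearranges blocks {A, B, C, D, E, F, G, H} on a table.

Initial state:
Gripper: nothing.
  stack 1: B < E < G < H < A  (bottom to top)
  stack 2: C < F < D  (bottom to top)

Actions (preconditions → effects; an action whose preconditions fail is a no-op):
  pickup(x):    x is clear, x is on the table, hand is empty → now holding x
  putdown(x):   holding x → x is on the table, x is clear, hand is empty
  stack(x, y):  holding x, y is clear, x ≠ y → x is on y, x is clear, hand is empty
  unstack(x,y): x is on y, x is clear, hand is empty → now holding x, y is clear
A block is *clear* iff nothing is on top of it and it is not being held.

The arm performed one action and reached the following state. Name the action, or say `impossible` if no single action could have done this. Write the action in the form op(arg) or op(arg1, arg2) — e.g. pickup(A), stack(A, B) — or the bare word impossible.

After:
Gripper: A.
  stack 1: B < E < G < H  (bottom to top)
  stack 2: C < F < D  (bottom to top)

unstack(A, H)

target: towers=[B/E/G/H; C/F/D] holding=A
     unstack(A, H) → towers=[B/E/G/H; C/F/D] holding=A  ← match
     unstack(D, F) → towers=[B/E/G/H/A; C/F] holding=D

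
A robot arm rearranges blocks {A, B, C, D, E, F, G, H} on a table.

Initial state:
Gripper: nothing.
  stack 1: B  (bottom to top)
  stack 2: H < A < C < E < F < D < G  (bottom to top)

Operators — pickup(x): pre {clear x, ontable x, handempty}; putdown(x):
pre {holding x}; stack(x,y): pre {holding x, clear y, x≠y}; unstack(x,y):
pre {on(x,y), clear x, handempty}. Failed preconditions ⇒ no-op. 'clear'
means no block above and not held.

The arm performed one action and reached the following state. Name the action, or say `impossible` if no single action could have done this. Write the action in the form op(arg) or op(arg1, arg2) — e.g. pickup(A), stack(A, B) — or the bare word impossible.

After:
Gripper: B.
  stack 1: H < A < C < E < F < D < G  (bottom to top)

target: towers=[H/A/C/E/F/D/G] holding=B
     unstack(G, D) → towers=[B; H/A/C/E/F/D] holding=G
         pickup(B) → towers=[H/A/C/E/F/D/G] holding=B  ← match

pickup(B)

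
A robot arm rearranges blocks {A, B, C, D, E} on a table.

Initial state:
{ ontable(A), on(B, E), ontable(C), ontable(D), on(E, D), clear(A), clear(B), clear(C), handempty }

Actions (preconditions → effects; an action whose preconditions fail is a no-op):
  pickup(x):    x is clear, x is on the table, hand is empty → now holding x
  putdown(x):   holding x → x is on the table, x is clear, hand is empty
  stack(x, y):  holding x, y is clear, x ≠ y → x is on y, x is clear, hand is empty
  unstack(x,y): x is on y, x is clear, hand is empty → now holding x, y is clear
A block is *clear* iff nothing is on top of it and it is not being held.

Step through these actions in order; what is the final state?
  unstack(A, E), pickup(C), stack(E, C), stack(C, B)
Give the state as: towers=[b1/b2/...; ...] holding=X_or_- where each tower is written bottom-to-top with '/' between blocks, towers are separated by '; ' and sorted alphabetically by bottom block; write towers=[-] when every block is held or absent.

towers=[A; D/E/B/C] holding=-

step 1 (unstack(A, E)) [no-op]: towers=[A; C; D/E/B] holding=-
step 2 (pickup(C)): towers=[A; D/E/B] holding=C
step 3 (stack(E, C)) [no-op]: towers=[A; D/E/B] holding=C
step 4 (stack(C, B)): towers=[A; D/E/B/C] holding=-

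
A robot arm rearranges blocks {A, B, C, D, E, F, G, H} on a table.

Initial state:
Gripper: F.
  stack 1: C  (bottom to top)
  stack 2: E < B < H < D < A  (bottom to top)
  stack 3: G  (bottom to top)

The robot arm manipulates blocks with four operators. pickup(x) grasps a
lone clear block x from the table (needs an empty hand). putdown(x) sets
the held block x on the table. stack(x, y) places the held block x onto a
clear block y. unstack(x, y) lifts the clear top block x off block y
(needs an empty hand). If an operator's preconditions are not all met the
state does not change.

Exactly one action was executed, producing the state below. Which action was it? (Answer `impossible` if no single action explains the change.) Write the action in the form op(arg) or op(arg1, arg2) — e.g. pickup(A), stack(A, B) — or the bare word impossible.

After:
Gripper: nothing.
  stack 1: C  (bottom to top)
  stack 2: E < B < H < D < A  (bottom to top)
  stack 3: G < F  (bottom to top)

stack(F, G)

target: towers=[C; E/B/H/D/A; G/F] holding=-
        putdown(F) → towers=[C; E/B/H/D/A; F; G] holding=-
       stack(F, G) → towers=[C; E/B/H/D/A; G/F] holding=-  ← match
       stack(F, A) → towers=[C; E/B/H/D/A/F; G] holding=-
       stack(F, C) → towers=[C/F; E/B/H/D/A; G] holding=-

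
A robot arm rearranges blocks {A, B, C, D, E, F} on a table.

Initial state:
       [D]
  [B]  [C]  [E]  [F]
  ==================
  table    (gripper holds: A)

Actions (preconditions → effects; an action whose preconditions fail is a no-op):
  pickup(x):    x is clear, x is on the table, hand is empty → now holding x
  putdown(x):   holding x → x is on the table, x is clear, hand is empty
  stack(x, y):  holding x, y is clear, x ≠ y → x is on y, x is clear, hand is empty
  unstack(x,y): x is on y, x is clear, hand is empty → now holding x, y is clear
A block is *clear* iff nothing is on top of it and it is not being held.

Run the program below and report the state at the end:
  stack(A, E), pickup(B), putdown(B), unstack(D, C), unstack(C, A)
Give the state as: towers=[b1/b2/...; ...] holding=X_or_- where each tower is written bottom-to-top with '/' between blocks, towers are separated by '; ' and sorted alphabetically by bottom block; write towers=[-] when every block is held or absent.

step 1 (stack(A, E)): towers=[B; C/D; E/A; F] holding=-
step 2 (pickup(B)): towers=[C/D; E/A; F] holding=B
step 3 (putdown(B)): towers=[B; C/D; E/A; F] holding=-
step 4 (unstack(D, C)): towers=[B; C; E/A; F] holding=D
step 5 (unstack(C, A)) [no-op]: towers=[B; C; E/A; F] holding=D

towers=[B; C; E/A; F] holding=D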